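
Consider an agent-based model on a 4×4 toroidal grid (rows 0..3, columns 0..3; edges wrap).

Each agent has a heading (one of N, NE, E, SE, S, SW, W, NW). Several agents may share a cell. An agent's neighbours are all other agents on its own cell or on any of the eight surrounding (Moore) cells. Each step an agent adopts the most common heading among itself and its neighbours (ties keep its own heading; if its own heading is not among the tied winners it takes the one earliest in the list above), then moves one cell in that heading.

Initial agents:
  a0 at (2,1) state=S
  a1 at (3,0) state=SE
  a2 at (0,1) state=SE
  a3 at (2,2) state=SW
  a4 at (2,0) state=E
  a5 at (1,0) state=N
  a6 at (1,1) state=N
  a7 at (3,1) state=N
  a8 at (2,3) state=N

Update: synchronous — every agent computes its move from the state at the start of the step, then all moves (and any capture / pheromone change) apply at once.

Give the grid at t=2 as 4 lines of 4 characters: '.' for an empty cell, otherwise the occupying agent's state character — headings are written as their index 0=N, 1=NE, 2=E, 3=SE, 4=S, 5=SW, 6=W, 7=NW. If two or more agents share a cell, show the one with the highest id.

t=1: a0@(1,1):N a1@(0,1):SE a2@(3,1):N a3@(1,2):N a4@(1,0):N a5@(0,0):N a6@(0,1):N a7@(0,2):SE a8@(1,3):N
t=2: a0@(0,1):N a1@(3,1):N a2@(2,1):N a3@(0,2):N a4@(0,0):N a5@(3,0):N a6@(3,1):N a7@(3,2):N a8@(0,3):N

0000
....
.0..
000.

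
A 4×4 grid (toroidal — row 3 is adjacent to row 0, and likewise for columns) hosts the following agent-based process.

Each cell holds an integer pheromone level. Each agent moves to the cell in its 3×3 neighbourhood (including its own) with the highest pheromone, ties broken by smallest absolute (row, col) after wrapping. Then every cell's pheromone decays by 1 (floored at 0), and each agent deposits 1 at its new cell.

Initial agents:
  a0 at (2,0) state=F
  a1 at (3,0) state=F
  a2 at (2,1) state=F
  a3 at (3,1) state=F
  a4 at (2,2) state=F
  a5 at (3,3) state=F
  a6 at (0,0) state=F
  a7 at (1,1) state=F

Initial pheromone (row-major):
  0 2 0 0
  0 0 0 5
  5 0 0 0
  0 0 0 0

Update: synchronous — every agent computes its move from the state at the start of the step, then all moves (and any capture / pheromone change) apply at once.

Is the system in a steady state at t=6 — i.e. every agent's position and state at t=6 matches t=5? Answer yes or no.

t=1: a0@(1,3) a1@(2,0) a2@(2,0) a3@(2,0) a4@(1,3) a5@(2,0) a6@(1,3) a7@(2,0) | pheromone: 0 1 0 0 / 0 0 0 7 / 9 0 0 0 / 0 0 0 0
t=2: a0@(2,0) a1@(2,0) a2@(2,0) a3@(2,0) a4@(2,0) a5@(2,0) a6@(2,0) a7@(2,0) | pheromone: 0 0 0 0 / 0 0 0 6 / 16 0 0 0 / 0 0 0 0
t=3: a0@(2,0) a1@(2,0) a2@(2,0) a3@(2,0) a4@(2,0) a5@(2,0) a6@(2,0) a7@(2,0) | pheromone: 0 0 0 0 / 0 0 0 5 / 23 0 0 0 / 0 0 0 0
t=4: a0@(2,0) a1@(2,0) a2@(2,0) a3@(2,0) a4@(2,0) a5@(2,0) a6@(2,0) a7@(2,0) | pheromone: 0 0 0 0 / 0 0 0 4 / 30 0 0 0 / 0 0 0 0
t=5: a0@(2,0) a1@(2,0) a2@(2,0) a3@(2,0) a4@(2,0) a5@(2,0) a6@(2,0) a7@(2,0) | pheromone: 0 0 0 0 / 0 0 0 3 / 37 0 0 0 / 0 0 0 0
t=6: a0@(2,0) a1@(2,0) a2@(2,0) a3@(2,0) a4@(2,0) a5@(2,0) a6@(2,0) a7@(2,0) | pheromone: 0 0 0 0 / 0 0 0 2 / 44 0 0 0 / 0 0 0 0

yes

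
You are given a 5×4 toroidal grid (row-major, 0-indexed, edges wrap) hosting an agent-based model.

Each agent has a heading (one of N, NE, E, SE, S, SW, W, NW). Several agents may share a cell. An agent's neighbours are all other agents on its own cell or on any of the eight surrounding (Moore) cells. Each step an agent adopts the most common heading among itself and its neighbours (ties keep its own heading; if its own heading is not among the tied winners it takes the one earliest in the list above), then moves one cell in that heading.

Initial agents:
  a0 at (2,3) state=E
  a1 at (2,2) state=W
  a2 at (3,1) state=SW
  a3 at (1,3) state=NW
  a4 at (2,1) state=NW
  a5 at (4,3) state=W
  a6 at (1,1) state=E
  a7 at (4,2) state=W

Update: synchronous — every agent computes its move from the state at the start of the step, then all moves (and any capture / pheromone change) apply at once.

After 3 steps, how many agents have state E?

t=1: a0@(2,0):E a1@(2,3):E a2@(3,0):W a3@(0,2):NW a4@(1,0):NW a5@(4,2):W a6@(1,2):E a7@(4,1):W
t=2: a0@(2,1):E a1@(2,0):E a2@(3,3):W a3@(0,1):W a4@(1,1):E a5@(4,1):W a6@(1,3):E a7@(4,0):W
t=3: a0@(2,2):E a1@(2,1):E a2@(3,2):W a3@(0,0):W a4@(1,2):E a5@(4,0):W a6@(1,0):E a7@(4,3):W

4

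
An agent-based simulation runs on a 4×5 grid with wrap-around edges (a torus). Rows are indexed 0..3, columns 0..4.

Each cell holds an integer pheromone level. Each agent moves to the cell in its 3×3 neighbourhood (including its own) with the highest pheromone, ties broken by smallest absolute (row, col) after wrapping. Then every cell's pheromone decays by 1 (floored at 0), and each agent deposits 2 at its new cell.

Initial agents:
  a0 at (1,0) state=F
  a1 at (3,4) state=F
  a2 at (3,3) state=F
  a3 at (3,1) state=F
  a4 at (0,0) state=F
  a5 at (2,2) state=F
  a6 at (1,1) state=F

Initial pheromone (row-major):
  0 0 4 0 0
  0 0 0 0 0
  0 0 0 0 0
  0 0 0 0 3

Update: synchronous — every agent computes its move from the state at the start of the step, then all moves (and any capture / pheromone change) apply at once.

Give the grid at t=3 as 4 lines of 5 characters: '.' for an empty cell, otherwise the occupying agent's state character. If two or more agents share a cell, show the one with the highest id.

..F..
.....
.....
....F

t=1: a0@(0,0) a1@(3,4) a2@(0,2) a3@(0,2) a4@(3,4) a5@(1,1) a6@(0,2) | pheromone: 2 0 9 0 0 / 0 2 0 0 0 / 0 0 0 0 0 / 0 0 0 0 6
t=2: a0@(3,4) a1@(3,4) a2@(0,2) a3@(0,2) a4@(3,4) a5@(0,2) a6@(0,2) | pheromone: 1 0 16 0 0 / 0 1 0 0 0 / 0 0 0 0 0 / 0 0 0 0 11
t=3: a0@(3,4) a1@(3,4) a2@(0,2) a3@(0,2) a4@(3,4) a5@(0,2) a6@(0,2) | pheromone: 0 0 23 0 0 / 0 0 0 0 0 / 0 0 0 0 0 / 0 0 0 0 16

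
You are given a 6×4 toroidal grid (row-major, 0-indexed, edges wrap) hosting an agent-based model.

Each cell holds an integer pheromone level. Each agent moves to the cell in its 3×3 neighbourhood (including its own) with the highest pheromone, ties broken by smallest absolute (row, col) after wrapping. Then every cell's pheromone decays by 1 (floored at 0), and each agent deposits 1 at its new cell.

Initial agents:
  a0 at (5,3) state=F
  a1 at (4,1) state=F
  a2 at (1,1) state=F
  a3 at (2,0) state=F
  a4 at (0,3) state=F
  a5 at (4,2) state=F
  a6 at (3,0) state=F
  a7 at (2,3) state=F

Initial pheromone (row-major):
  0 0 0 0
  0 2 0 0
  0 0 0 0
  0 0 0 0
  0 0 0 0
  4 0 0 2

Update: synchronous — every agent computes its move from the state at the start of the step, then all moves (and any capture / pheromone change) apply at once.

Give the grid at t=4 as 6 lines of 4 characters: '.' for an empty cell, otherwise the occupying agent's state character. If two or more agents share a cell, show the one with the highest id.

t=1: a0@(5,0) a1@(5,0) a2@(1,1) a3@(1,1) a4@(5,0) a5@(5,3) a6@(2,0) a7@(1,0) | pheromone: 0 0 0 0 / 1 3 0 0 / 1 0 0 0 / 0 0 0 0 / 0 0 0 0 / 6 0 0 2
t=2: a0@(5,0) a1@(5,0) a2@(1,1) a3@(1,1) a4@(5,0) a5@(5,0) a6@(1,1) a7@(1,1) | pheromone: 0 0 0 0 / 0 6 0 0 / 0 0 0 0 / 0 0 0 0 / 0 0 0 0 / 9 0 0 1
t=3: a0@(5,0) a1@(5,0) a2@(1,1) a3@(1,1) a4@(5,0) a5@(5,0) a6@(1,1) a7@(1,1) | pheromone: 0 0 0 0 / 0 9 0 0 / 0 0 0 0 / 0 0 0 0 / 0 0 0 0 / 12 0 0 0
t=4: a0@(5,0) a1@(5,0) a2@(1,1) a3@(1,1) a4@(5,0) a5@(5,0) a6@(1,1) a7@(1,1) | pheromone: 0 0 0 0 / 0 12 0 0 / 0 0 0 0 / 0 0 0 0 / 0 0 0 0 / 15 0 0 0

....
.F..
....
....
....
F...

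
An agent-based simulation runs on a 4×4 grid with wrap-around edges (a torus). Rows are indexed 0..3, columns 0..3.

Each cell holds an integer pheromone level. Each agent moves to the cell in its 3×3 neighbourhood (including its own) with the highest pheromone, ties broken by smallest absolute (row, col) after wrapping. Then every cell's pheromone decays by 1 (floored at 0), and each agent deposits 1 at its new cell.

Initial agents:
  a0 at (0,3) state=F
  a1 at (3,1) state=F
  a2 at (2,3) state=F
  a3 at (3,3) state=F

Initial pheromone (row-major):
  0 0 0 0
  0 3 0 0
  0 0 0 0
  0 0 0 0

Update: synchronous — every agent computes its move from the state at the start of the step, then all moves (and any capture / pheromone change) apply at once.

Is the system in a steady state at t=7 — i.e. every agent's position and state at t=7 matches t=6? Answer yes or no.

yes

t=1: a0@(0,0) a1@(0,0) a2@(1,0) a3@(0,0) | pheromone: 3 0 0 0 / 1 2 0 0 / 0 0 0 0 / 0 0 0 0
t=2: a0@(0,0) a1@(0,0) a2@(0,0) a3@(0,0) | pheromone: 6 0 0 0 / 0 1 0 0 / 0 0 0 0 / 0 0 0 0
t=3: a0@(0,0) a1@(0,0) a2@(0,0) a3@(0,0) | pheromone: 9 0 0 0 / 0 0 0 0 / 0 0 0 0 / 0 0 0 0
t=4: a0@(0,0) a1@(0,0) a2@(0,0) a3@(0,0) | pheromone: 12 0 0 0 / 0 0 0 0 / 0 0 0 0 / 0 0 0 0
t=5: a0@(0,0) a1@(0,0) a2@(0,0) a3@(0,0) | pheromone: 15 0 0 0 / 0 0 0 0 / 0 0 0 0 / 0 0 0 0
t=6: a0@(0,0) a1@(0,0) a2@(0,0) a3@(0,0) | pheromone: 18 0 0 0 / 0 0 0 0 / 0 0 0 0 / 0 0 0 0
t=7: a0@(0,0) a1@(0,0) a2@(0,0) a3@(0,0) | pheromone: 21 0 0 0 / 0 0 0 0 / 0 0 0 0 / 0 0 0 0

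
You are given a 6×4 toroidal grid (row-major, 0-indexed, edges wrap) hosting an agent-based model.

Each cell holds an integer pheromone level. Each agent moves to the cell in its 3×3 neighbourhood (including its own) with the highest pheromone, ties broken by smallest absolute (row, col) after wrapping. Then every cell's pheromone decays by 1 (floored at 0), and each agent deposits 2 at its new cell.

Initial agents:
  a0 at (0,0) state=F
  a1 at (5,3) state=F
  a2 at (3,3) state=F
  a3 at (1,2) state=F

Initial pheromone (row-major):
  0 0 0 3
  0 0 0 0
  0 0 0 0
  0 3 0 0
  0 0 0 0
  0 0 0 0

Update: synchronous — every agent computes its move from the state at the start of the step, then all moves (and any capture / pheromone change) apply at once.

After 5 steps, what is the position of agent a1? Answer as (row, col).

(0, 3)

t=1: a0@(0,3) a1@(0,3) a2@(2,0) a3@(0,3) | pheromone: 0 0 0 8 / 0 0 0 0 / 2 0 0 0 / 0 2 0 0 / 0 0 0 0 / 0 0 0 0
t=2: a0@(0,3) a1@(0,3) a2@(2,0) a3@(0,3) | pheromone: 0 0 0 13 / 0 0 0 0 / 3 0 0 0 / 0 1 0 0 / 0 0 0 0 / 0 0 0 0
t=3: a0@(0,3) a1@(0,3) a2@(2,0) a3@(0,3) | pheromone: 0 0 0 18 / 0 0 0 0 / 4 0 0 0 / 0 0 0 0 / 0 0 0 0 / 0 0 0 0
t=4: a0@(0,3) a1@(0,3) a2@(2,0) a3@(0,3) | pheromone: 0 0 0 23 / 0 0 0 0 / 5 0 0 0 / 0 0 0 0 / 0 0 0 0 / 0 0 0 0
t=5: a0@(0,3) a1@(0,3) a2@(2,0) a3@(0,3) | pheromone: 0 0 0 28 / 0 0 0 0 / 6 0 0 0 / 0 0 0 0 / 0 0 0 0 / 0 0 0 0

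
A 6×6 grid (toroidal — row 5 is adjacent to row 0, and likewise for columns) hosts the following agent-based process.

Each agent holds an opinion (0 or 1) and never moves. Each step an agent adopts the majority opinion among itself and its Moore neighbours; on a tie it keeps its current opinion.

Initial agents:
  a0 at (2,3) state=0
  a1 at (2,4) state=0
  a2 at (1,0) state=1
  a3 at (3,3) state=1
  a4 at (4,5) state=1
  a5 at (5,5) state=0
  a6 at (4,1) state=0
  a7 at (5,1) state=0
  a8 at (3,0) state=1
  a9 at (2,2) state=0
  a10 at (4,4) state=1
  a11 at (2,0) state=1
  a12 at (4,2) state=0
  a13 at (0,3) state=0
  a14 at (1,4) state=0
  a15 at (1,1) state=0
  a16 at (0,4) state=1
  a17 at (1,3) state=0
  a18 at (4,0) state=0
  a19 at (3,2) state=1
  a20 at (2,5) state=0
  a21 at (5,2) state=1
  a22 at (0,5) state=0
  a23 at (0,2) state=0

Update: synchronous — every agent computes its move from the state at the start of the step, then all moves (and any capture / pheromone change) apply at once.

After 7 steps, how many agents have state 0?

t=1: a0@(2,3):0 a1@(2,4):0 a2@(1,0):0 a3@(3,3):0 a4@(4,5):1 a5@(5,5):0 a6@(4,1):0 a7@(5,1):0 a8@(3,0):1 a9@(2,2):0 a10@(4,4):1 a11@(2,0):1 a12@(4,2):0 a13@(0,3):0 a14@(1,4):0 a15@(1,1):0 a16@(0,4):0 a17@(1,3):0 a18@(4,0):0 a19@(3,2):0 a20@(2,5):0 a21@(5,2):0 a22@(0,5):0 a23@(0,2):0
t=2: a0@(2,3):0 a1@(2,4):0 a2@(1,0):0 a3@(3,3):0 a4@(4,5):1 a5@(5,5):0 a6@(4,1):0 a7@(5,1):0 a8@(3,0):1 a9@(2,2):0 a10@(4,4):1 a11@(2,0):0 a12@(4,2):0 a13@(0,3):0 a14@(1,4):0 a15@(1,1):0 a16@(0,4):0 a17@(1,3):0 a18@(4,0):0 a19@(3,2):0 a20@(2,5):0 a21@(5,2):0 a22@(0,5):0 a23@(0,2):0
t=3: a0@(2,3):0 a1@(2,4):0 a2@(1,0):0 a3@(3,3):0 a4@(4,5):1 a5@(5,5):0 a6@(4,1):0 a7@(5,1):0 a8@(3,0):0 a9@(2,2):0 a10@(4,4):1 a11@(2,0):0 a12@(4,2):0 a13@(0,3):0 a14@(1,4):0 a15@(1,1):0 a16@(0,4):0 a17@(1,3):0 a18@(4,0):0 a19@(3,2):0 a20@(2,5):0 a21@(5,2):0 a22@(0,5):0 a23@(0,2):0
t=4: a0@(2,3):0 a1@(2,4):0 a2@(1,0):0 a3@(3,3):0 a4@(4,5):0 a5@(5,5):0 a6@(4,1):0 a7@(5,1):0 a8@(3,0):0 a9@(2,2):0 a10@(4,4):1 a11@(2,0):0 a12@(4,2):0 a13@(0,3):0 a14@(1,4):0 a15@(1,1):0 a16@(0,4):0 a17@(1,3):0 a18@(4,0):0 a19@(3,2):0 a20@(2,5):0 a21@(5,2):0 a22@(0,5):0 a23@(0,2):0
t=5: a0@(2,3):0 a1@(2,4):0 a2@(1,0):0 a3@(3,3):0 a4@(4,5):0 a5@(5,5):0 a6@(4,1):0 a7@(5,1):0 a8@(3,0):0 a9@(2,2):0 a10@(4,4):0 a11@(2,0):0 a12@(4,2):0 a13@(0,3):0 a14@(1,4):0 a15@(1,1):0 a16@(0,4):0 a17@(1,3):0 a18@(4,0):0 a19@(3,2):0 a20@(2,5):0 a21@(5,2):0 a22@(0,5):0 a23@(0,2):0
t=6: (unchanged — steady state)

24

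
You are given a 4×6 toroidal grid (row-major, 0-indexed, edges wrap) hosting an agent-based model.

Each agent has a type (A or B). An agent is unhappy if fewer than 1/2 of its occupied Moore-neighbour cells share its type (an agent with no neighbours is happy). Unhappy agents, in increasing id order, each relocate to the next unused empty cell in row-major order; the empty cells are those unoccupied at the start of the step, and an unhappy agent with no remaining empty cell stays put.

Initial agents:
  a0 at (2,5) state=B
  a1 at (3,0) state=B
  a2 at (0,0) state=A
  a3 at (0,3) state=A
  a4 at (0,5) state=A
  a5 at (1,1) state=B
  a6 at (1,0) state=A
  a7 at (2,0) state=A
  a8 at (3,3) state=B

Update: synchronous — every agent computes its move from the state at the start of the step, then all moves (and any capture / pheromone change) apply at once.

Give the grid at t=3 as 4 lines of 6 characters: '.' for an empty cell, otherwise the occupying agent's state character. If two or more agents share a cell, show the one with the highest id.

t=1: a0@(0,1):B a1@(0,2):B a2@(0,0):A a3@(0,4):A a4@(0,5):A a5@(1,2):B a6@(1,0):A a7@(1,3):A a8@(1,4):B
t=2: a0@(0,1):B a1@(0,2):B a2@(0,0):A a3@(0,4):A a4@(0,5):A a5@(1,2):B a6@(1,0):A a7@(0,3):A a8@(1,1):B
t=3: a0@(0,1):B a1@(0,2):B a2@(0,0):A a3@(0,4):A a4@(0,5):A a5@(1,2):B a6@(1,0):A a7@(1,3):A a8@(1,1):B

ABB.AA
ABBA..
......
......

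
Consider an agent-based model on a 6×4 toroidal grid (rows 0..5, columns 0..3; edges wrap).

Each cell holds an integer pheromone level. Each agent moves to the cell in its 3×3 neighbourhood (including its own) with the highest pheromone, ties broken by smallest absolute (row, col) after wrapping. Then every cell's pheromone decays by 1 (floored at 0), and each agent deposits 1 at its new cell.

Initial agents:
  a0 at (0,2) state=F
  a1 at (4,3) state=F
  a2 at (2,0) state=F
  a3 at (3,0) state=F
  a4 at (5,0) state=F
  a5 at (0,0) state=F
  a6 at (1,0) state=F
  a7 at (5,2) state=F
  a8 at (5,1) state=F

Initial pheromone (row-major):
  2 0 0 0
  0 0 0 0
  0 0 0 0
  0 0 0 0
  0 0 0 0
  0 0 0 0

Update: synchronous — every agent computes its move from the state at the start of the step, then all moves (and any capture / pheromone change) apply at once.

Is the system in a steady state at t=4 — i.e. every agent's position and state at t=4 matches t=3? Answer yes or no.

no

t=1: a0@(0,1) a1@(3,0) a2@(1,0) a3@(2,0) a4@(0,0) a5@(0,0) a6@(0,0) a7@(0,1) a8@(0,0) | pheromone: 5 2 0 0 / 1 0 0 0 / 1 0 0 0 / 1 0 0 0 / 0 0 0 0 / 0 0 0 0
t=2: a0@(0,0) a1@(2,0) a2@(0,0) a3@(1,0) a4@(0,0) a5@(0,0) a6@(0,0) a7@(0,0) a8@(0,0) | pheromone: 11 1 0 0 / 1 0 0 0 / 1 0 0 0 / 0 0 0 0 / 0 0 0 0 / 0 0 0 0
t=3: a0@(0,0) a1@(1,0) a2@(0,0) a3@(0,0) a4@(0,0) a5@(0,0) a6@(0,0) a7@(0,0) a8@(0,0) | pheromone: 18 0 0 0 / 1 0 0 0 / 0 0 0 0 / 0 0 0 0 / 0 0 0 0 / 0 0 0 0
t=4: a0@(0,0) a1@(0,0) a2@(0,0) a3@(0,0) a4@(0,0) a5@(0,0) a6@(0,0) a7@(0,0) a8@(0,0) | pheromone: 26 0 0 0 / 0 0 0 0 / 0 0 0 0 / 0 0 0 0 / 0 0 0 0 / 0 0 0 0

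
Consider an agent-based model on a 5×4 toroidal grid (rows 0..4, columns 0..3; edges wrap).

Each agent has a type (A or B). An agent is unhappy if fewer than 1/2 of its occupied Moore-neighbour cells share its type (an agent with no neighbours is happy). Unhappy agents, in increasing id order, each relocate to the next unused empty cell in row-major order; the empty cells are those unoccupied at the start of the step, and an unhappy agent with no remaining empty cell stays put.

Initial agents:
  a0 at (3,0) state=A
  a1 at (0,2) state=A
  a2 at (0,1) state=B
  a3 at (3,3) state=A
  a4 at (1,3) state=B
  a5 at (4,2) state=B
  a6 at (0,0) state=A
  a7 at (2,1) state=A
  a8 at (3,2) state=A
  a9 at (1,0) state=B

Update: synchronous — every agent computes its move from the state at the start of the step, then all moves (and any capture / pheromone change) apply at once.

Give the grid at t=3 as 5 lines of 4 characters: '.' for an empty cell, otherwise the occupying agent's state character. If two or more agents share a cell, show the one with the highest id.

t=1: a0@(3,0):A a1@(0,3):A a2@(0,1):B a3@(3,3):A a4@(1,1):B a5@(1,2):B a6@(2,0):A a7@(2,1):A a8@(3,2):A a9@(1,0):B
t=2: a0@(3,0):A a1@(0,0):A a2@(0,1):B a3@(3,3):A a4@(1,1):B a5@(1,2):B a6@(2,0):A a7@(2,1):A a8@(3,2):A a9@(0,2):B
t=3: a0@(3,0):A a1@(0,3):A a2@(0,1):B a3@(3,3):A a4@(1,1):B a5@(1,2):B a6@(2,0):A a7@(2,1):A a8@(3,2):A a9@(0,2):B

.BBA
.BB.
AA..
A.AA
....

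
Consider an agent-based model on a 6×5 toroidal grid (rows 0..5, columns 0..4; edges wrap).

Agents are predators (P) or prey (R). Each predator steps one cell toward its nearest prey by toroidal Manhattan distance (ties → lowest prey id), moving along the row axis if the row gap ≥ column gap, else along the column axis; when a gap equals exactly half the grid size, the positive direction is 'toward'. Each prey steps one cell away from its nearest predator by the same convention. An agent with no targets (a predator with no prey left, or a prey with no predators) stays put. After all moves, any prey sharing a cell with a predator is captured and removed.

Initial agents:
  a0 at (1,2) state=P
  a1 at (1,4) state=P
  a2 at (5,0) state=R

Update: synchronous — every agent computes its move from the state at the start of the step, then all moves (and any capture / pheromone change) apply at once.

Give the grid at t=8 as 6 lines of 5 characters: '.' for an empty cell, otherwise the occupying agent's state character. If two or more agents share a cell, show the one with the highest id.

t=1: a0@(0,2):P a1@(0,4):P a2@(4,0):R
t=2: a0@(5,2):P a1@(5,4):P a2@(3,0):R
t=3: a0@(4,2):P a1@(4,4):P a2@(2,0):R
t=4: a0@(3,2):P a1@(3,4):P a2@(1,0):R
t=5: a0@(2,2):P a1@(2,4):P a2@(0,0):R
t=6: a0@(1,2):P a1@(1,4):P a2@(5,0):R
t=7: a0@(0,2):P a1@(0,4):P a2@(4,0):R
t=8: a0@(5,2):P a1@(5,4):P a2@(3,0):R

.....
.....
.....
R....
.....
..P.P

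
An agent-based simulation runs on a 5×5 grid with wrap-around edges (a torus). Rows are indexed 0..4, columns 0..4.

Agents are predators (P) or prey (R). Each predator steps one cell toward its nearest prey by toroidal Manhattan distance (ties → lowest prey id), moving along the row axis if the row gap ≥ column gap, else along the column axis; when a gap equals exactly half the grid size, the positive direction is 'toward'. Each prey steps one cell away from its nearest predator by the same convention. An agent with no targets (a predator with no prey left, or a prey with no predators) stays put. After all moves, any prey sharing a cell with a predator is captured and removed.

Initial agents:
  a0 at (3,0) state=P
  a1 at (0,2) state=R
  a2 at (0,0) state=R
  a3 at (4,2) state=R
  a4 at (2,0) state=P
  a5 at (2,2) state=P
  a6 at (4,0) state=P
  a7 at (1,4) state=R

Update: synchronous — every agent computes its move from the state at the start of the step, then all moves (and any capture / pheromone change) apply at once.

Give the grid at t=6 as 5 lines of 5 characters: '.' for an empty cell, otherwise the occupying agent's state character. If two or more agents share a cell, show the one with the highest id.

t=1: a0@(4,0):P a1@(4,2):R a3@(0,2):R a4@(1,0):P a5@(1,2):P a6@(0,0):P a7@(0,4):R
t=2: a0@(4,1):P a1@(4,3):R a3@(4,2):R a4@(0,0):P a5@(0,2):P a6@(0,4):P a7@(0,3):R
t=3: a0@(4,2):P a1@(4,4):R a3@(4,3):R a4@(0,4):P a5@(4,2):P a6@(0,3):P
t=4: a0@(4,3):P a1@(3,4):R a4@(4,4):P a5@(4,3):P a6@(4,3):P
t=5: a0@(3,3):P a1@(2,4):R a4@(3,4):P a5@(3,3):P a6@(3,3):P
t=6: a0@(2,3):P a1@(1,4):R a4@(2,4):P a5@(2,3):P a6@(2,3):P

.....
....R
...PP
.....
.....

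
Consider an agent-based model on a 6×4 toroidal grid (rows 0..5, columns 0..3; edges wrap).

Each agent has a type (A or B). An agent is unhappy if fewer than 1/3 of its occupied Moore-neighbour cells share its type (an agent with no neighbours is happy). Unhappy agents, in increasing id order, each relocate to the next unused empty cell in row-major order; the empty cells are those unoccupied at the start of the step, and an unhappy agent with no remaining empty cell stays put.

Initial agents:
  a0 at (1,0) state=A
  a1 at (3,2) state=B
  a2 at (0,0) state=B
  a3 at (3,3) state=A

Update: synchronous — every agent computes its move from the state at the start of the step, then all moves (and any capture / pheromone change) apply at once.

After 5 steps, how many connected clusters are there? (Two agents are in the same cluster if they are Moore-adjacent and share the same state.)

2

t=1: a0@(0,1):A a1@(0,2):B a2@(0,3):B a3@(1,1):A
t=2: (unchanged — steady state)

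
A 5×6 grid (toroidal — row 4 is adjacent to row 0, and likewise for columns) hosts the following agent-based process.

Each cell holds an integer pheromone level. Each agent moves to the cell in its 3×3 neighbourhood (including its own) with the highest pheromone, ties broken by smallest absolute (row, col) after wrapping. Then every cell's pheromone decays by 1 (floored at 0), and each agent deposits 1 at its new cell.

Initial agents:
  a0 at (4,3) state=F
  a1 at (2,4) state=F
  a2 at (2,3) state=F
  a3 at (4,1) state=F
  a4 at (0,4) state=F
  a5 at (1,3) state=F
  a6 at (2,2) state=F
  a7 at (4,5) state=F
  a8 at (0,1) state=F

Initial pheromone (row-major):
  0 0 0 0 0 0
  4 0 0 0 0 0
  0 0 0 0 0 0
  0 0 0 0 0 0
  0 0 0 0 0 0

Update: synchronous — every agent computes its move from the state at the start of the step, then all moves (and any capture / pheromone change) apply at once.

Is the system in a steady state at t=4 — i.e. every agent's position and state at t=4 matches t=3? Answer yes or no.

yes

t=1: a0@(0,2) a1@(1,3) a2@(1,2) a3@(0,0) a4@(0,3) a5@(0,2) a6@(1,1) a7@(0,0) a8@(1,0) | pheromone: 2 0 2 1 0 0 / 4 1 1 1 0 0 / 0 0 0 0 0 0 / 0 0 0 0 0 0 / 0 0 0 0 0 0
t=2: a0@(0,2) a1@(0,2) a2@(0,2) a3@(1,0) a4@(0,2) a5@(0,2) a6@(1,0) a7@(1,0) a8@(1,0) | pheromone: 1 0 6 0 0 0 / 7 0 0 0 0 0 / 0 0 0 0 0 0 / 0 0 0 0 0 0 / 0 0 0 0 0 0
t=3: a0@(0,2) a1@(0,2) a2@(0,2) a3@(1,0) a4@(0,2) a5@(0,2) a6@(1,0) a7@(1,0) a8@(1,0) | pheromone: 0 0 10 0 0 0 / 10 0 0 0 0 0 / 0 0 0 0 0 0 / 0 0 0 0 0 0 / 0 0 0 0 0 0
t=4: a0@(0,2) a1@(0,2) a2@(0,2) a3@(1,0) a4@(0,2) a5@(0,2) a6@(1,0) a7@(1,0) a8@(1,0) | pheromone: 0 0 14 0 0 0 / 13 0 0 0 0 0 / 0 0 0 0 0 0 / 0 0 0 0 0 0 / 0 0 0 0 0 0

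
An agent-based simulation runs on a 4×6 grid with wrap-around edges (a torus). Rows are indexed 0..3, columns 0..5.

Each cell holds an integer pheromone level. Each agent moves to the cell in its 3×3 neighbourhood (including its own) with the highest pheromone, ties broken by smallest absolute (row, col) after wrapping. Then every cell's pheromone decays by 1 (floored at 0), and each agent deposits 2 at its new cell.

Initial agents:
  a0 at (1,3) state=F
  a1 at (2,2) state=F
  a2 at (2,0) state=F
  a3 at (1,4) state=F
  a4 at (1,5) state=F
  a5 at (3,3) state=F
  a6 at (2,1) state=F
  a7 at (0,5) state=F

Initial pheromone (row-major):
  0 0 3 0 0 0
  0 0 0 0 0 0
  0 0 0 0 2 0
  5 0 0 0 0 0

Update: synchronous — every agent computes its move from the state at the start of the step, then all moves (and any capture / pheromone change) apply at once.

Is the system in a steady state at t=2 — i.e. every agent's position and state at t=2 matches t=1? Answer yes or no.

no

t=1: a0@(0,2) a1@(1,1) a2@(3,0) a3@(2,4) a4@(2,4) a5@(0,2) a6@(3,0) a7@(3,0) | pheromone: 0 0 6 0 0 0 / 0 2 0 0 0 0 / 0 0 0 0 5 0 / 10 0 0 0 0 0
t=2: a0@(0,2) a1@(0,2) a2@(3,0) a3@(2,4) a4@(2,4) a5@(0,2) a6@(3,0) a7@(3,0) | pheromone: 0 0 11 0 0 0 / 0 1 0 0 0 0 / 0 0 0 0 8 0 / 15 0 0 0 0 0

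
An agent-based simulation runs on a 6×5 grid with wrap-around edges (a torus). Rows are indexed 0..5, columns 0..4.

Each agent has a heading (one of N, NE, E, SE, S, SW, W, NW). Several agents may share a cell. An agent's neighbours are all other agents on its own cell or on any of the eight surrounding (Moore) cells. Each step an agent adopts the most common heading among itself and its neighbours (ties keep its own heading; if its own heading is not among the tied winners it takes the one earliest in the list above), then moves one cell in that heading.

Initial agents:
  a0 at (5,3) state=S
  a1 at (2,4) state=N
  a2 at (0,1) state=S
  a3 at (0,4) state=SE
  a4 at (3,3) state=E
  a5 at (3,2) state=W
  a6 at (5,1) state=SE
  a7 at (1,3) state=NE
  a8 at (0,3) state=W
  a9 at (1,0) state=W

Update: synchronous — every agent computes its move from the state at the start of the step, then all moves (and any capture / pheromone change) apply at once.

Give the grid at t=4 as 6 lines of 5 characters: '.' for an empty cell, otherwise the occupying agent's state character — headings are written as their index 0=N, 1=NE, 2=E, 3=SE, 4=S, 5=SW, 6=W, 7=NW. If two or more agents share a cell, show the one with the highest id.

t=1: a0@(0,3):S a1@(1,4):N a2@(1,1):S a3@(0,3):W a4@(3,4):E a5@(3,1):W a6@(0,2):SE a7@(0,4):NE a8@(0,2):W a9@(1,4):W
t=2: a0@(0,2):W a1@(1,3):W a2@(2,1):S a3@(0,2):W a4@(3,0):E a5@(3,0):W a6@(1,2):S a7@(0,3):W a8@(0,1):W a9@(1,3):W
t=3: a0@(0,1):W a1@(1,2):W a2@(3,1):S a3@(0,1):W a4@(3,1):E a5@(3,4):W a6@(1,1):W a7@(0,2):W a8@(0,0):W a9@(1,2):W
t=4: a0@(0,0):W a1@(1,1):W a2@(4,1):S a3@(0,0):W a4@(3,2):E a5@(3,3):W a6@(1,0):W a7@(0,1):W a8@(0,4):W a9@(1,1):W

66..6
66...
.....
..26.
.4...
.....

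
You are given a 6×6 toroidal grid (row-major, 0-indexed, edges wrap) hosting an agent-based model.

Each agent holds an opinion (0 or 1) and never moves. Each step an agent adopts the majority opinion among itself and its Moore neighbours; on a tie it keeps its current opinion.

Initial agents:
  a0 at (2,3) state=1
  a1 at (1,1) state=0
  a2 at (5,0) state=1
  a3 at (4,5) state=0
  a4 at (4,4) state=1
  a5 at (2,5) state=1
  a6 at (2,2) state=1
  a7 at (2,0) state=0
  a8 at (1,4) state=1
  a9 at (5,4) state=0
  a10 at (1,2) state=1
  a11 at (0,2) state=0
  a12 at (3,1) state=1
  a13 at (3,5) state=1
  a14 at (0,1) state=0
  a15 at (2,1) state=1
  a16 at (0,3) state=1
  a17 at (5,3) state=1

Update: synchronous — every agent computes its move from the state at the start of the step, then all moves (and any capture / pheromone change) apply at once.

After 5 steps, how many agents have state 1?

t=1: a0@(2,3):1 a1@(1,1):0 a2@(5,0):0 a3@(4,5):1 a4@(4,4):1 a5@(2,5):1 a6@(2,2):1 a7@(2,0):1 a8@(1,4):1 a9@(5,4):1 a10@(1,2):1 a11@(0,2):0 a12@(3,1):1 a13@(3,5):1 a14@(0,1):0 a15@(2,1):1 a16@(0,3):1 a17@(5,3):1
t=2: a0@(2,3):1 a1@(1,1):1 a2@(5,0):0 a3@(4,5):1 a4@(4,4):1 a5@(2,5):1 a6@(2,2):1 a7@(2,0):1 a8@(1,4):1 a9@(5,4):1 a10@(1,2):1 a11@(0,2):0 a12@(3,1):1 a13@(3,5):1 a14@(0,1):0 a15@(2,1):1 a16@(0,3):1 a17@(5,3):1
t=3: a0@(2,3):1 a1@(1,1):1 a2@(5,0):0 a3@(4,5):1 a4@(4,4):1 a5@(2,5):1 a6@(2,2):1 a7@(2,0):1 a8@(1,4):1 a9@(5,4):1 a10@(1,2):1 a11@(0,2):1 a12@(3,1):1 a13@(3,5):1 a14@(0,1):0 a15@(2,1):1 a16@(0,3):1 a17@(5,3):1
t=4: a0@(2,3):1 a1@(1,1):1 a2@(5,0):0 a3@(4,5):1 a4@(4,4):1 a5@(2,5):1 a6@(2,2):1 a7@(2,0):1 a8@(1,4):1 a9@(5,4):1 a10@(1,2):1 a11@(0,2):1 a12@(3,1):1 a13@(3,5):1 a14@(0,1):1 a15@(2,1):1 a16@(0,3):1 a17@(5,3):1
t=5: a0@(2,3):1 a1@(1,1):1 a2@(5,0):1 a3@(4,5):1 a4@(4,4):1 a5@(2,5):1 a6@(2,2):1 a7@(2,0):1 a8@(1,4):1 a9@(5,4):1 a10@(1,2):1 a11@(0,2):1 a12@(3,1):1 a13@(3,5):1 a14@(0,1):1 a15@(2,1):1 a16@(0,3):1 a17@(5,3):1

18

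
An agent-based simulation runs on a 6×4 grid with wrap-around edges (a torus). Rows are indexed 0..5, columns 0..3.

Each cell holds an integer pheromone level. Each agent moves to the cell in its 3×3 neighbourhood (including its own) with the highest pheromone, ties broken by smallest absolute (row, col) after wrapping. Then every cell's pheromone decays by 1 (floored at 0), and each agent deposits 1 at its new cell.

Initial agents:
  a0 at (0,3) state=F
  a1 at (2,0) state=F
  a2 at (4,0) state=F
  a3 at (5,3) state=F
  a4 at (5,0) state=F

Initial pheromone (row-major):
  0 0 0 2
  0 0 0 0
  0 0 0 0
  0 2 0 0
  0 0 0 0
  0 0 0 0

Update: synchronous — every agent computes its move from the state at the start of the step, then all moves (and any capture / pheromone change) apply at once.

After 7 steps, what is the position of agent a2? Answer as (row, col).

(3, 1)

t=1: a0@(0,3) a1@(3,1) a2@(3,1) a3@(0,3) a4@(0,3) | pheromone: 0 0 0 4 / 0 0 0 0 / 0 0 0 0 / 0 3 0 0 / 0 0 0 0 / 0 0 0 0
t=2: a0@(0,3) a1@(3,1) a2@(3,1) a3@(0,3) a4@(0,3) | pheromone: 0 0 0 6 / 0 0 0 0 / 0 0 0 0 / 0 4 0 0 / 0 0 0 0 / 0 0 0 0
t=3: a0@(0,3) a1@(3,1) a2@(3,1) a3@(0,3) a4@(0,3) | pheromone: 0 0 0 8 / 0 0 0 0 / 0 0 0 0 / 0 5 0 0 / 0 0 0 0 / 0 0 0 0
t=4: a0@(0,3) a1@(3,1) a2@(3,1) a3@(0,3) a4@(0,3) | pheromone: 0 0 0 10 / 0 0 0 0 / 0 0 0 0 / 0 6 0 0 / 0 0 0 0 / 0 0 0 0
t=5: a0@(0,3) a1@(3,1) a2@(3,1) a3@(0,3) a4@(0,3) | pheromone: 0 0 0 12 / 0 0 0 0 / 0 0 0 0 / 0 7 0 0 / 0 0 0 0 / 0 0 0 0
t=6: a0@(0,3) a1@(3,1) a2@(3,1) a3@(0,3) a4@(0,3) | pheromone: 0 0 0 14 / 0 0 0 0 / 0 0 0 0 / 0 8 0 0 / 0 0 0 0 / 0 0 0 0
t=7: a0@(0,3) a1@(3,1) a2@(3,1) a3@(0,3) a4@(0,3) | pheromone: 0 0 0 16 / 0 0 0 0 / 0 0 0 0 / 0 9 0 0 / 0 0 0 0 / 0 0 0 0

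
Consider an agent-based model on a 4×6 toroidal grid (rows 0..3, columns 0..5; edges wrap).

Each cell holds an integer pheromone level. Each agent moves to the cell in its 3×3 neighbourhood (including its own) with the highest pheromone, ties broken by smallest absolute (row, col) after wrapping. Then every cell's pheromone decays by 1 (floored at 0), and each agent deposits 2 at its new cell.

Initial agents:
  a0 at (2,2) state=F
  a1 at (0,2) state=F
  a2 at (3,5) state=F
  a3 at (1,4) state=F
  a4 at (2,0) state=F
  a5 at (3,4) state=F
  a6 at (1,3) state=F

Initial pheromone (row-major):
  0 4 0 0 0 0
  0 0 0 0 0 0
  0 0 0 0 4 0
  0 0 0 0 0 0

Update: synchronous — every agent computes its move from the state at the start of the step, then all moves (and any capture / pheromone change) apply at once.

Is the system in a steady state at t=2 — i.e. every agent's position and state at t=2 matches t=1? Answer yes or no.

t=1: a0@(1,1) a1@(0,1) a2@(2,4) a3@(2,4) a4@(1,0) a5@(2,4) a6@(2,4) | pheromone: 0 5 0 0 0 0 / 2 2 0 0 0 0 / 0 0 0 0 11 0 / 0 0 0 0 0 0
t=2: a0@(0,1) a1@(0,1) a2@(2,4) a3@(2,4) a4@(0,1) a5@(2,4) a6@(2,4) | pheromone: 0 10 0 0 0 0 / 1 1 0 0 0 0 / 0 0 0 0 18 0 / 0 0 0 0 0 0

no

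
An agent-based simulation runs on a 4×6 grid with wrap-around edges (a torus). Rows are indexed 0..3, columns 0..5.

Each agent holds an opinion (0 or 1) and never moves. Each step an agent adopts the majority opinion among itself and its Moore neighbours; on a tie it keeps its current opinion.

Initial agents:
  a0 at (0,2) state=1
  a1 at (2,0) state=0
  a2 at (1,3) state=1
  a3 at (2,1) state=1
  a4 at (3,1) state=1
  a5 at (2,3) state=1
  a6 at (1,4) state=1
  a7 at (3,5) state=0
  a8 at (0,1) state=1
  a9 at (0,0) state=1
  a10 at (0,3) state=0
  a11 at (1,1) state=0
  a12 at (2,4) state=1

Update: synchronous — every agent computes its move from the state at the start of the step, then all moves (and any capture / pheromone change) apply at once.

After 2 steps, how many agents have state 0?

1

t=1: a0@(0,2):1 a1@(2,0):0 a2@(1,3):1 a3@(2,1):1 a4@(3,1):1 a5@(2,3):1 a6@(1,4):1 a7@(3,5):0 a8@(0,1):1 a9@(0,0):1 a10@(0,3):1 a11@(1,1):1 a12@(2,4):1
t=2: a0@(0,2):1 a1@(2,0):1 a2@(1,3):1 a3@(2,1):1 a4@(3,1):1 a5@(2,3):1 a6@(1,4):1 a7@(3,5):0 a8@(0,1):1 a9@(0,0):1 a10@(0,3):1 a11@(1,1):1 a12@(2,4):1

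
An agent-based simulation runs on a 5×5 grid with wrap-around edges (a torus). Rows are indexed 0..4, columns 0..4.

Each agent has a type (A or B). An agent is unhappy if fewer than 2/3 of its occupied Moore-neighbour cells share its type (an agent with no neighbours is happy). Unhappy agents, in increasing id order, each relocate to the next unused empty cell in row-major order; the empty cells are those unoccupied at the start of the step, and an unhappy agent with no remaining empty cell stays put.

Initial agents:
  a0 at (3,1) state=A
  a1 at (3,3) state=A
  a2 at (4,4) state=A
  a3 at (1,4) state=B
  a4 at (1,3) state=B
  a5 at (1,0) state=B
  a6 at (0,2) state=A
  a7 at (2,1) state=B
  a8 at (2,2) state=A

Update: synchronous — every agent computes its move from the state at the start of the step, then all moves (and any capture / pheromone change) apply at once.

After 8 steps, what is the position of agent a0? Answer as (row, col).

t=1: a0@(0,0):A a1@(3,3):A a2@(4,4):A a3@(1,4):B a4@(0,1):B a5@(1,0):B a6@(0,3):A a7@(0,4):B a8@(1,1):A
t=2: a0@(0,2):A a1@(3,3):A a2@(4,4):A a3@(1,2):B a4@(1,3):B a5@(2,0):B a6@(2,1):A a7@(2,2):B a8@(2,3):A
t=3: a0@(0,0):A a1@(3,3):A a2@(4,4):A a3@(0,1):B a4@(0,3):B a5@(0,4):B a6@(1,0):A a7@(1,1):B a8@(1,4):A
t=4: a0@(0,2):A a1@(3,3):A a2@(1,2):A a3@(1,3):B a4@(2,0):B a5@(2,1):B a6@(2,2):A a7@(2,3):B a8@(2,4):A
t=5: a0@(0,0):A a1@(3,3):A a2@(0,1):A a3@(0,3):B a4@(0,4):B a5@(1,0):B a6@(1,1):A a7@(1,4):B a8@(3,0):A
t=6: a0@(0,2):A a1@(3,3):A a2@(0,1):A a3@(0,3):B a4@(0,4):B a5@(1,2):B a6@(1,1):A a7@(1,4):B a8@(3,0):A
t=7: a0@(0,0):A a1@(3,3):A a2@(0,1):A a3@(0,3):B a4@(0,4):B a5@(1,0):B a6@(1,1):A a7@(1,4):B a8@(3,0):A
t=8: a0@(0,2):A a1@(3,3):A a2@(0,1):A a3@(0,3):B a4@(0,4):B a5@(1,2):B a6@(1,1):A a7@(1,4):B a8@(3,0):A

(0, 2)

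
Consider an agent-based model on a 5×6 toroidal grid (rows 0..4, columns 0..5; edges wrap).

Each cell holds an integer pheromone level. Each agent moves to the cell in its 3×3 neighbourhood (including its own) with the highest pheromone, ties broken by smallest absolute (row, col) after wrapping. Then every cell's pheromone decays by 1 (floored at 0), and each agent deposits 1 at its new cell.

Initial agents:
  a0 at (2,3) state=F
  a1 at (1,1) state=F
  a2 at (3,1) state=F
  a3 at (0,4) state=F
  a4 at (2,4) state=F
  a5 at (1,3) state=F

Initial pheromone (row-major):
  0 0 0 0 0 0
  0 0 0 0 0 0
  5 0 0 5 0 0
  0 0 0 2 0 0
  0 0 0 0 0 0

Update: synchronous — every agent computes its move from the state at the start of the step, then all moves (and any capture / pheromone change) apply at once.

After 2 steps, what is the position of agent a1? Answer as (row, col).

t=1: a0@(2,3) a1@(2,0) a2@(2,0) a3@(0,3) a4@(2,3) a5@(2,3) | pheromone: 0 0 0 1 0 0 / 0 0 0 0 0 0 / 6 0 0 7 0 0 / 0 0 0 1 0 0 / 0 0 0 0 0 0
t=2: a0@(2,3) a1@(2,0) a2@(2,0) a3@(0,3) a4@(2,3) a5@(2,3) | pheromone: 0 0 0 1 0 0 / 0 0 0 0 0 0 / 7 0 0 9 0 0 / 0 0 0 0 0 0 / 0 0 0 0 0 0

(2, 0)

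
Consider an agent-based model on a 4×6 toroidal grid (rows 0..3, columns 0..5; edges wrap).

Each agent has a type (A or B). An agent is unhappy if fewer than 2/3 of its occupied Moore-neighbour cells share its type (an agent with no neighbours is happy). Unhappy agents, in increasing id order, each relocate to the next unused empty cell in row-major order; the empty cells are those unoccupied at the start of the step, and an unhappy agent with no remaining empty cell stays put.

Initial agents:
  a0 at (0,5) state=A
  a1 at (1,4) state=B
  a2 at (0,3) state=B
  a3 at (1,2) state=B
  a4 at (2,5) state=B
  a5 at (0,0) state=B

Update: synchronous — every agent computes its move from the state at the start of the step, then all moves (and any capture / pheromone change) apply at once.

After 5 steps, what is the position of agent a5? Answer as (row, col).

t=1: a0@(0,1):A a1@(1,4):B a2@(0,3):B a3@(1,2):B a4@(2,5):B a5@(0,2):B
t=2: a0@(0,0):A a1@(1,4):B a2@(0,3):B a3@(1,2):B a4@(2,5):B a5@(0,2):B
t=3: (unchanged — steady state)

(0, 2)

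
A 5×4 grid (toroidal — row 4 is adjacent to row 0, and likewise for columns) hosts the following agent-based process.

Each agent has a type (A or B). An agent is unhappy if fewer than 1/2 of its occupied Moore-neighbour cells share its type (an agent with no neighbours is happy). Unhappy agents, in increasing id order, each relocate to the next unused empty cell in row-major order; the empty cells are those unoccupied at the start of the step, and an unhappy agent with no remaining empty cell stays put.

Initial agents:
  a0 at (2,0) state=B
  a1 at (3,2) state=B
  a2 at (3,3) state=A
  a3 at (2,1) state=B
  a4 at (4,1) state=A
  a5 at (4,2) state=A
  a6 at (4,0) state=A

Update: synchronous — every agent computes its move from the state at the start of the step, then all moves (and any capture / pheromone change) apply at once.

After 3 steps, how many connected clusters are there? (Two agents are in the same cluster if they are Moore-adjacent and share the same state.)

3

t=1: a0@(2,0):B a1@(0,0):B a2@(3,3):A a3@(2,1):B a4@(4,1):A a5@(4,2):A a6@(4,0):A
t=2: a0@(2,0):B a1@(0,1):B a2@(3,3):A a3@(2,1):B a4@(4,1):A a5@(4,2):A a6@(4,0):A
t=3: a0@(2,0):B a1@(0,0):B a2@(3,3):A a3@(2,1):B a4@(4,1):A a5@(4,2):A a6@(4,0):A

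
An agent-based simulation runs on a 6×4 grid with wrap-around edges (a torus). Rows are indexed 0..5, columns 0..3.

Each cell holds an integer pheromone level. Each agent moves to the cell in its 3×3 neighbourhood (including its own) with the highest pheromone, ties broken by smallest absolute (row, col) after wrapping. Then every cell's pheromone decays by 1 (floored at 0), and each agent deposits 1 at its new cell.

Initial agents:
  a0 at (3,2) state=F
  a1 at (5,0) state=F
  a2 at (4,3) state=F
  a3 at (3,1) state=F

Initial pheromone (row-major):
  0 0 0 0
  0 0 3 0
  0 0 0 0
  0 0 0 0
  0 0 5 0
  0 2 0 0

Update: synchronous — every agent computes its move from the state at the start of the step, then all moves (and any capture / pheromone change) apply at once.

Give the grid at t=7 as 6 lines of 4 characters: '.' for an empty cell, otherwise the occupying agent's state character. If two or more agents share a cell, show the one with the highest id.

t=1: a0@(4,2) a1@(5,1) a2@(4,2) a3@(4,2) | pheromone: 0 0 0 0 / 0 0 2 0 / 0 0 0 0 / 0 0 0 0 / 0 0 7 0 / 0 2 0 0
t=2: a0@(4,2) a1@(4,2) a2@(4,2) a3@(4,2) | pheromone: 0 0 0 0 / 0 0 1 0 / 0 0 0 0 / 0 0 0 0 / 0 0 10 0 / 0 1 0 0
t=3: a0@(4,2) a1@(4,2) a2@(4,2) a3@(4,2) | pheromone: 0 0 0 0 / 0 0 0 0 / 0 0 0 0 / 0 0 0 0 / 0 0 13 0 / 0 0 0 0
t=4: a0@(4,2) a1@(4,2) a2@(4,2) a3@(4,2) | pheromone: 0 0 0 0 / 0 0 0 0 / 0 0 0 0 / 0 0 0 0 / 0 0 16 0 / 0 0 0 0
t=5: a0@(4,2) a1@(4,2) a2@(4,2) a3@(4,2) | pheromone: 0 0 0 0 / 0 0 0 0 / 0 0 0 0 / 0 0 0 0 / 0 0 19 0 / 0 0 0 0
t=6: a0@(4,2) a1@(4,2) a2@(4,2) a3@(4,2) | pheromone: 0 0 0 0 / 0 0 0 0 / 0 0 0 0 / 0 0 0 0 / 0 0 22 0 / 0 0 0 0
t=7: a0@(4,2) a1@(4,2) a2@(4,2) a3@(4,2) | pheromone: 0 0 0 0 / 0 0 0 0 / 0 0 0 0 / 0 0 0 0 / 0 0 25 0 / 0 0 0 0

....
....
....
....
..F.
....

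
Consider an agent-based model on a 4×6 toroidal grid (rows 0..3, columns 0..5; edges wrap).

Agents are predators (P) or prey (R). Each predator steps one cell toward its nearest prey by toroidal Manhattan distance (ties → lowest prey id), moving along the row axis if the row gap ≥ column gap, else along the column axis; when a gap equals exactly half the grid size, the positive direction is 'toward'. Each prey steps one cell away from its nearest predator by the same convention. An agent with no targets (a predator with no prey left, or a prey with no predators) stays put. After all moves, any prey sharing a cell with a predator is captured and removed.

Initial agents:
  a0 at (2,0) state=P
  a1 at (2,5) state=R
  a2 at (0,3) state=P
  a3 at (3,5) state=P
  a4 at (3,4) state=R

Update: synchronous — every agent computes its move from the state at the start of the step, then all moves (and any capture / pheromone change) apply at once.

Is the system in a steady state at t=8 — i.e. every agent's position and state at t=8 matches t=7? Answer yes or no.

yes

t=1: a0@(2,5):P a1@(2,4):R a2@(3,3):P a3@(2,5):P
t=2: a0@(2,4):P a2@(2,3):P a3@(2,4):P
t=3: (unchanged — steady state)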